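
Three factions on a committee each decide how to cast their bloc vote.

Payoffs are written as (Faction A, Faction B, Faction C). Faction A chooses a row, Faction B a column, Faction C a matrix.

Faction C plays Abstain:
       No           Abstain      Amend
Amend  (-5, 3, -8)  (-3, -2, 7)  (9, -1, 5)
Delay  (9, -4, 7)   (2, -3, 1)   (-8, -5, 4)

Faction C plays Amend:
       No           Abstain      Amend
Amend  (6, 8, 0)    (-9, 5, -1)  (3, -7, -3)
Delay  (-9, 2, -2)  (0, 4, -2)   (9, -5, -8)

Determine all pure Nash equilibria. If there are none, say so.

(Amend, No, Amend) and (Delay, Abstain, Abstain)

(Amend, No, Abstain): Faction A can switch to Delay (-5 → 9). Not NE.
(Amend, No, Amend): Faction A gets 6, best alternative -9; Faction B gets 8, best alternative 5; Faction C gets 0, best alternative -8. No profitable deviation — NE.
(Amend, Abstain, Abstain): Faction A can switch to Delay (-3 → 2). Not NE.
(Amend, Abstain, Amend): Faction A can switch to Delay (-9 → 0). Not NE.
(Amend, Amend, Abstain): Faction B can switch to No (-1 → 3). Not NE.
(Amend, Amend, Amend): Faction A can switch to Delay (3 → 9). Not NE.
(Delay, No, Abstain): Faction B can switch to Abstain (-4 → -3). Not NE.
(Delay, No, Amend): Faction A can switch to Amend (-9 → 6). Not NE.
(Delay, Abstain, Abstain): Faction A gets 2, best alternative -3; Faction B gets -3, best alternative -4; Faction C gets 1, best alternative -2. No profitable deviation — NE.
(Delay, Abstain, Amend): Faction C can switch to Abstain (-2 → 1). Not NE.
(Delay, Amend, Abstain): Faction A can switch to Amend (-8 → 9). Not NE.
(Delay, Amend, Amend): Faction B can switch to No (-5 → 2). Not NE.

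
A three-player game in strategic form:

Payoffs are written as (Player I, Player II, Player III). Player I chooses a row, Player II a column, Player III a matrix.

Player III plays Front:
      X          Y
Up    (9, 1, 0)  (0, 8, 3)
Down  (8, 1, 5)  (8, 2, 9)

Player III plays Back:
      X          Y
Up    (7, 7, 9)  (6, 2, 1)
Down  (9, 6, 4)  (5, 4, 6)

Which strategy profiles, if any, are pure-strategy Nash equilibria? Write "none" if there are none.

Player I against (X, Front): payoffs 9, 8 → best response Up.
Player I against (X, Back): payoffs 7, 9 → best response Down.
Player I against (Y, Front): payoffs 0, 8 → best response Down.
Player I against (Y, Back): payoffs 6, 5 → best response Up.
Player II against (Up, Front): payoffs 1, 8 → best response Y.
Player II against (Up, Back): payoffs 7, 2 → best response X.
Player II against (Down, Front): payoffs 1, 2 → best response Y.
Player II against (Down, Back): payoffs 6, 4 → best response X.
Player III against (Up, X): payoffs 0, 9 → best response Back.
Player III against (Up, Y): payoffs 3, 1 → best response Front.
Player III against (Down, X): payoffs 5, 4 → best response Front.
Player III against (Down, Y): payoffs 9, 6 → best response Front.
Mutual best responses: (Down, Y, Front).

(Down, Y, Front)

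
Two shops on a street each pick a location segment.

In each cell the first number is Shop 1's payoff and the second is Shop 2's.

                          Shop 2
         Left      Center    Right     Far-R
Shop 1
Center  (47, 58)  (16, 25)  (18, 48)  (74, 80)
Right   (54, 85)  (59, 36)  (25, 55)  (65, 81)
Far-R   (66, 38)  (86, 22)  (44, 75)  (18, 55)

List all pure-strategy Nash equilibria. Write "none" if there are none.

(Center, Left): Shop 1 can switch to Right (47 → 54). Not NE.
(Center, Center): Shop 1 can switch to Right (16 → 59). Not NE.
(Center, Right): Shop 1 can switch to Right (18 → 25). Not NE.
(Center, Far-R): Shop 1 gets 74, best alternative 65; Shop 2 gets 80, best alternative 58. No profitable deviation — NE.
(Right, Left): Shop 1 can switch to Far-R (54 → 66). Not NE.
(Right, Center): Shop 1 can switch to Far-R (59 → 86). Not NE.
(Right, Right): Shop 1 can switch to Far-R (25 → 44). Not NE.
(Right, Far-R): Shop 1 can switch to Center (65 → 74). Not NE.
(Far-R, Left): Shop 2 can switch to Right (38 → 75). Not NE.
(Far-R, Center): Shop 2 can switch to Left (22 → 38). Not NE.
(Far-R, Right): Shop 1 gets 44, best alternative 25; Shop 2 gets 75, best alternative 55. No profitable deviation — NE.
(Far-R, Far-R): Shop 1 can switch to Center (18 → 74). Not NE.

(Center, Far-R) and (Far-R, Right)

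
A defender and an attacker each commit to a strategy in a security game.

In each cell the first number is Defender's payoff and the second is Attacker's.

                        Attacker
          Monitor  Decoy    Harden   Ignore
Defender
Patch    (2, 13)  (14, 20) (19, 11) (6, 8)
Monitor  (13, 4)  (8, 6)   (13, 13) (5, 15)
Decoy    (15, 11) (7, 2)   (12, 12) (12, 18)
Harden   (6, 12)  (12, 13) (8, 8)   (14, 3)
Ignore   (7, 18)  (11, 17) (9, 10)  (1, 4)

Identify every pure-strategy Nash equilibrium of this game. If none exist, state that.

Defender against Monitor: payoffs 2, 13, 15, 6, 7 → best response Decoy.
Defender against Decoy: payoffs 14, 8, 7, 12, 11 → best response Patch.
Defender against Harden: payoffs 19, 13, 12, 8, 9 → best response Patch.
Defender against Ignore: payoffs 6, 5, 12, 14, 1 → best response Harden.
Attacker against Patch: payoffs 13, 20, 11, 8 → best response Decoy.
Attacker against Monitor: payoffs 4, 6, 13, 15 → best response Ignore.
Attacker against Decoy: payoffs 11, 2, 12, 18 → best response Ignore.
Attacker against Harden: payoffs 12, 13, 8, 3 → best response Decoy.
Attacker against Ignore: payoffs 18, 17, 10, 4 → best response Monitor.
Mutual best responses: (Patch, Decoy).

(Patch, Decoy)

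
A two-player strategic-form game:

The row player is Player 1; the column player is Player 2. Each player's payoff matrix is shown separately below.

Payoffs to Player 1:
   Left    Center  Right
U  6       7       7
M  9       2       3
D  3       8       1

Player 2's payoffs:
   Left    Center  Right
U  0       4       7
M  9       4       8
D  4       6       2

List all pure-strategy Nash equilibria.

Player 1 against Left: payoffs 6, 9, 3 → best response M.
Player 1 against Center: payoffs 7, 2, 8 → best response D.
Player 1 against Right: payoffs 7, 3, 1 → best response U.
Player 2 against U: payoffs 0, 4, 7 → best response Right.
Player 2 against M: payoffs 9, 4, 8 → best response Left.
Player 2 against D: payoffs 4, 6, 2 → best response Center.
Mutual best responses: (U, Right); (M, Left); (D, Center).

Pure-strategy Nash equilibria: (U, Right), (M, Left), (D, Center)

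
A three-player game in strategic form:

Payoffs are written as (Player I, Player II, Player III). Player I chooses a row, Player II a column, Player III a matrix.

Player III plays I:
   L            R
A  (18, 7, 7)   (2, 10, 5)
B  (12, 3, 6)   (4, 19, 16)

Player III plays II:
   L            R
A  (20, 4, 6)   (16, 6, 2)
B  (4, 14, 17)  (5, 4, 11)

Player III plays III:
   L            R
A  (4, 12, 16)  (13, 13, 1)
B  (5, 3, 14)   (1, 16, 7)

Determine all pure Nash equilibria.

Player I against (L, I): payoffs 18, 12 → best response A.
Player I against (L, II): payoffs 20, 4 → best response A.
Player I against (L, III): payoffs 4, 5 → best response B.
Player I against (R, I): payoffs 2, 4 → best response B.
Player I against (R, II): payoffs 16, 5 → best response A.
Player I against (R, III): payoffs 13, 1 → best response A.
Player II against (A, I): payoffs 7, 10 → best response R.
Player II against (A, II): payoffs 4, 6 → best response R.
Player II against (A, III): payoffs 12, 13 → best response R.
Player II against (B, I): payoffs 3, 19 → best response R.
Player II against (B, II): payoffs 14, 4 → best response L.
Player II against (B, III): payoffs 3, 16 → best response R.
Player III against (A, L): payoffs 7, 6, 16 → best response III.
Player III against (A, R): payoffs 5, 2, 1 → best response I.
Player III against (B, L): payoffs 6, 17, 14 → best response II.
Player III against (B, R): payoffs 16, 11, 7 → best response I.
Mutual best responses: (B, R, I).

(B, R, I)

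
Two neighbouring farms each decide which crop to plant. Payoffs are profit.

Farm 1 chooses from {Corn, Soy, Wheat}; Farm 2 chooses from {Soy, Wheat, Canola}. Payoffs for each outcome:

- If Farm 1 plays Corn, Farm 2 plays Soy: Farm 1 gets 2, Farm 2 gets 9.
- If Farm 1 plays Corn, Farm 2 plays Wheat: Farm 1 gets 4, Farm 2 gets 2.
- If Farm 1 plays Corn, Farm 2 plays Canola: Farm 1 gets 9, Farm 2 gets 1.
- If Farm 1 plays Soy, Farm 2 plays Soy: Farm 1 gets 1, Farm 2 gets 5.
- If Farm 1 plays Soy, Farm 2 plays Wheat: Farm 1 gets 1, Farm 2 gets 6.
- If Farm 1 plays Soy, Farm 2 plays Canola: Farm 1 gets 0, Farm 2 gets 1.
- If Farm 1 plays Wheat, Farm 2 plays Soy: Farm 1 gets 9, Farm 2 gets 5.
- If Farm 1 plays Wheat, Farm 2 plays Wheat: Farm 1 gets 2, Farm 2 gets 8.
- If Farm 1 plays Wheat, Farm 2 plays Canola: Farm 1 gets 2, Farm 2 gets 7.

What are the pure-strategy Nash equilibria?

There is no pure-strategy Nash equilibrium.

For each player, find the best response to each opponent profile; mutual best responses are the pure NE.
Farm 1 against Soy: payoffs 2, 1, 9 → best response Wheat.
Farm 1 against Wheat: payoffs 4, 1, 2 → best response Corn.
Farm 1 against Canola: payoffs 9, 0, 2 → best response Corn.
Farm 2 against Corn: payoffs 9, 2, 1 → best response Soy.
Farm 2 against Soy: payoffs 5, 6, 1 → best response Wheat.
Farm 2 against Wheat: payoffs 5, 8, 7 → best response Wheat.
No profile is a mutual best response for all players.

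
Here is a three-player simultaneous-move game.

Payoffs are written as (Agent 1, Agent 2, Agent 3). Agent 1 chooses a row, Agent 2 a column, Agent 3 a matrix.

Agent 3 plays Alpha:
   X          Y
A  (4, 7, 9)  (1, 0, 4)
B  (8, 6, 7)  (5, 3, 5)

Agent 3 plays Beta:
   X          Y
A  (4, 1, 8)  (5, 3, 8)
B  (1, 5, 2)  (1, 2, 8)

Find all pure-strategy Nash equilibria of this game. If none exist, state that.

(A, Y, Beta); (B, X, Alpha)

Agent 1 against (X, Alpha): payoffs 4, 8 → best response B.
Agent 1 against (X, Beta): payoffs 4, 1 → best response A.
Agent 1 against (Y, Alpha): payoffs 1, 5 → best response B.
Agent 1 against (Y, Beta): payoffs 5, 1 → best response A.
Agent 2 against (A, Alpha): payoffs 7, 0 → best response X.
Agent 2 against (A, Beta): payoffs 1, 3 → best response Y.
Agent 2 against (B, Alpha): payoffs 6, 3 → best response X.
Agent 2 against (B, Beta): payoffs 5, 2 → best response X.
Agent 3 against (A, X): payoffs 9, 8 → best response Alpha.
Agent 3 against (A, Y): payoffs 4, 8 → best response Beta.
Agent 3 against (B, X): payoffs 7, 2 → best response Alpha.
Agent 3 against (B, Y): payoffs 5, 8 → best response Beta.
Mutual best responses: (A, Y, Beta); (B, X, Alpha).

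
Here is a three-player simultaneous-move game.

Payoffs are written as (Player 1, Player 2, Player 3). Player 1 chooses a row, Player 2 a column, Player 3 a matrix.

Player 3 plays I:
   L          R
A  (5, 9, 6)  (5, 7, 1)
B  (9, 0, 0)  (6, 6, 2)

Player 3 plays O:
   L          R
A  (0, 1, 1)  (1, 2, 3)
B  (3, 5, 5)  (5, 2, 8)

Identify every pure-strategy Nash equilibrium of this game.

For each strategy profile, look for a profitable unilateral deviation.
(A, L, I): Player 1 can switch to B (5 → 9). Not NE.
(A, L, O): Player 1 can switch to B (0 → 3). Not NE.
(A, R, I): Player 1 can switch to B (5 → 6). Not NE.
(A, R, O): Player 1 can switch to B (1 → 5). Not NE.
(B, L, I): Player 2 can switch to R (0 → 6). Not NE.
(B, L, O): Player 1 gets 3, best alternative 0; Player 2 gets 5, best alternative 2; Player 3 gets 5, best alternative 0. No profitable deviation — NE.
(B, R, I): Player 3 can switch to O (2 → 8). Not NE.
(B, R, O): Player 2 can switch to L (2 → 5). Not NE.

The unique pure-strategy Nash equilibrium is (B, L, O).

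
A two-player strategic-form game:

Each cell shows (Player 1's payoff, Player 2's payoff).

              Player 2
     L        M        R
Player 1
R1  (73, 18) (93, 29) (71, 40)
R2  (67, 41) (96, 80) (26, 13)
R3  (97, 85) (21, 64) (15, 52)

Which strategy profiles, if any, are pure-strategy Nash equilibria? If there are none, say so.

For each player, find the best response to each opponent profile; mutual best responses are the pure NE.
Player 1 against L: payoffs 73, 67, 97 → best response R3.
Player 1 against M: payoffs 93, 96, 21 → best response R2.
Player 1 against R: payoffs 71, 26, 15 → best response R1.
Player 2 against R1: payoffs 18, 29, 40 → best response R.
Player 2 against R2: payoffs 41, 80, 13 → best response M.
Player 2 against R3: payoffs 85, 64, 52 → best response L.
Mutual best responses: (R1, R); (R2, M); (R3, L).

(R1, R); (R2, M); (R3, L)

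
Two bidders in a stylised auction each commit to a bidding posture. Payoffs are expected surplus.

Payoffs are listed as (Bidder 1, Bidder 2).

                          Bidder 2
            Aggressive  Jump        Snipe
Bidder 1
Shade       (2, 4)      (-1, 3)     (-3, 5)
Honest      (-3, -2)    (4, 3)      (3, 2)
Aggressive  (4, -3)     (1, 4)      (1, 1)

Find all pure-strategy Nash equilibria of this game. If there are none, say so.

Pure NE: (Honest, Jump)

Bidder 1 against Aggressive: payoffs 2, -3, 4 → best response Aggressive.
Bidder 1 against Jump: payoffs -1, 4, 1 → best response Honest.
Bidder 1 against Snipe: payoffs -3, 3, 1 → best response Honest.
Bidder 2 against Shade: payoffs 4, 3, 5 → best response Snipe.
Bidder 2 against Honest: payoffs -2, 3, 2 → best response Jump.
Bidder 2 against Aggressive: payoffs -3, 4, 1 → best response Jump.
Mutual best responses: (Honest, Jump).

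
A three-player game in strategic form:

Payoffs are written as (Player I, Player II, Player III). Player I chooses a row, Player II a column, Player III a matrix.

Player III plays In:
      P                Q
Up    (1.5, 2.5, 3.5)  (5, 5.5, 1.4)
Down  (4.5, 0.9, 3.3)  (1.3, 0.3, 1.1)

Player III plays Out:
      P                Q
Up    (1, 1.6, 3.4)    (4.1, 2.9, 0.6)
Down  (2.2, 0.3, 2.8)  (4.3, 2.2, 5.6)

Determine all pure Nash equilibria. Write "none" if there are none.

(Up, Q, In); (Down, P, In); (Down, Q, Out)

(Up, P, In): Player I can switch to Down (1.5 → 4.5). Not NE.
(Up, P, Out): Player I can switch to Down (1 → 2.2). Not NE.
(Up, Q, In): Player I gets 5, best alternative 1.3; Player II gets 5.5, best alternative 2.5; Player III gets 1.4, best alternative 0.6. No profitable deviation — NE.
(Up, Q, Out): Player I can switch to Down (4.1 → 4.3). Not NE.
(Down, P, In): Player I gets 4.5, best alternative 1.5; Player II gets 0.9, best alternative 0.3; Player III gets 3.3, best alternative 2.8. No profitable deviation — NE.
(Down, P, Out): Player II can switch to Q (0.3 → 2.2). Not NE.
(Down, Q, In): Player I can switch to Up (1.3 → 5). Not NE.
(Down, Q, Out): Player I gets 4.3, best alternative 4.1; Player II gets 2.2, best alternative 0.3; Player III gets 5.6, best alternative 1.1. No profitable deviation — NE.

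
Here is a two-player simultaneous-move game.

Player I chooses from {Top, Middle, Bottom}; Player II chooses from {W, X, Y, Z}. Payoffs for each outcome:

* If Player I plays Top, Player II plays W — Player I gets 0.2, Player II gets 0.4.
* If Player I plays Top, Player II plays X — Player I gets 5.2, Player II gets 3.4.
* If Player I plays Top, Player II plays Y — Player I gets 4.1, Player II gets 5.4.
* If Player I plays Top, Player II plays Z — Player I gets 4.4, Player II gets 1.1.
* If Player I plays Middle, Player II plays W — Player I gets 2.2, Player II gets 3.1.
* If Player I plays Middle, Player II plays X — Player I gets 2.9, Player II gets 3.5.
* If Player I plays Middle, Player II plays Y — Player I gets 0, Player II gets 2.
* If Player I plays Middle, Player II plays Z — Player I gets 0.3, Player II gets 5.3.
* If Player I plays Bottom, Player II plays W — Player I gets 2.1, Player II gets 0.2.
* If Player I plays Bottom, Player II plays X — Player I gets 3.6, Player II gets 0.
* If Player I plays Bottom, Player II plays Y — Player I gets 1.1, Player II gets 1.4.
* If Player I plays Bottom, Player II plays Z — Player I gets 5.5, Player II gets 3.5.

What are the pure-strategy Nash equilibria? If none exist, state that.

Player I against W: payoffs 0.2, 2.2, 2.1 → best response Middle.
Player I against X: payoffs 5.2, 2.9, 3.6 → best response Top.
Player I against Y: payoffs 4.1, 0, 1.1 → best response Top.
Player I against Z: payoffs 4.4, 0.3, 5.5 → best response Bottom.
Player II against Top: payoffs 0.4, 3.4, 5.4, 1.1 → best response Y.
Player II against Middle: payoffs 3.1, 3.5, 2, 5.3 → best response Z.
Player II against Bottom: payoffs 0.2, 0, 1.4, 3.5 → best response Z.
Mutual best responses: (Top, Y); (Bottom, Z).

Pure-strategy Nash equilibria: (Top, Y); (Bottom, Z)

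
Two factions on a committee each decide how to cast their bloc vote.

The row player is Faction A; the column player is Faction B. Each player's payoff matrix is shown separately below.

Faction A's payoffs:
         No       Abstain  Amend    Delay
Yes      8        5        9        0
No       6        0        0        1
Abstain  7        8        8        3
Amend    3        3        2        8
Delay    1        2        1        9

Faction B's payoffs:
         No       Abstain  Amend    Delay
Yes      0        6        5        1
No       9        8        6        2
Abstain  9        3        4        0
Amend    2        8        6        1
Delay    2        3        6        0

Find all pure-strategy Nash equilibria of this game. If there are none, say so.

(Yes, No): Faction B can switch to Abstain (0 → 6). Not NE.
(Yes, Abstain): Faction A can switch to Abstain (5 → 8). Not NE.
(Yes, Amend): Faction B can switch to Abstain (5 → 6). Not NE.
(Yes, Delay): Faction A can switch to No (0 → 1). Not NE.
(No, No): Faction A can switch to Yes (6 → 8). Not NE.
(No, Abstain): Faction A can switch to Yes (0 → 5). Not NE.
(No, Amend): Faction A can switch to Yes (0 → 9). Not NE.
(No, Delay): Faction A can switch to Abstain (1 → 3). Not NE.
(Abstain, No): Faction A can switch to Yes (7 → 8). Not NE.
(Abstain, Abstain): Faction B can switch to No (3 → 9). Not NE.
(The remaining 10 profiles each have a profitable deviation by the same check.)

This game has no pure Nash equilibrium.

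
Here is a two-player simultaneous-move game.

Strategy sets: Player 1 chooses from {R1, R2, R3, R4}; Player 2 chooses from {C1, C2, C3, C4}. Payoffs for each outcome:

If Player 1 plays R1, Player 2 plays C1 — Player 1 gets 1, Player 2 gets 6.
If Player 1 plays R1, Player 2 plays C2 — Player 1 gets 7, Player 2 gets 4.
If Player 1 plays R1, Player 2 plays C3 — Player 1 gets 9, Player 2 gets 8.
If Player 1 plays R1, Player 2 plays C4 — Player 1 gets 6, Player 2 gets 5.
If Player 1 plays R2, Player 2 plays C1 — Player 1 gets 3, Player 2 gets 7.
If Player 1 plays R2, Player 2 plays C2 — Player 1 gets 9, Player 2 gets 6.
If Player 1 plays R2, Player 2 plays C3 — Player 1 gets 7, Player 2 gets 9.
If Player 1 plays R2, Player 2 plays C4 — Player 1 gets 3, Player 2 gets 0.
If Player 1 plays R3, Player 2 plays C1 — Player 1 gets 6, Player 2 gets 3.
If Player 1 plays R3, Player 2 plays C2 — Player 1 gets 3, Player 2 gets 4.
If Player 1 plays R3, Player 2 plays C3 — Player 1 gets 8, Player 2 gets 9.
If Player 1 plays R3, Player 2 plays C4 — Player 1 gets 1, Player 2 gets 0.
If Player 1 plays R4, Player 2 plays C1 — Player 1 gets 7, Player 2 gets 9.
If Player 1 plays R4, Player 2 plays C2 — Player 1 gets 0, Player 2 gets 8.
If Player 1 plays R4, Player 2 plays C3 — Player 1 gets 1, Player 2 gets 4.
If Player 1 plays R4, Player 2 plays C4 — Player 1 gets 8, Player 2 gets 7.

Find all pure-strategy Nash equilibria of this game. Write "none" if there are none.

(R1, C3) and (R4, C1)

(R1, C1): Player 1 can switch to R2 (1 → 3). Not NE.
(R1, C2): Player 1 can switch to R2 (7 → 9). Not NE.
(R1, C3): Player 1 gets 9, best alternative 8; Player 2 gets 8, best alternative 6. No profitable deviation — NE.
(R1, C4): Player 1 can switch to R4 (6 → 8). Not NE.
(R2, C1): Player 1 can switch to R3 (3 → 6). Not NE.
(R2, C2): Player 2 can switch to C1 (6 → 7). Not NE.
(R2, C3): Player 1 can switch to R1 (7 → 9). Not NE.
(R2, C4): Player 1 can switch to R1 (3 → 6). Not NE.
(R3, C1): Player 1 can switch to R4 (6 → 7). Not NE.
(R3, C2): Player 1 can switch to R1 (3 → 7). Not NE.
(R3, C3): Player 1 can switch to R1 (8 → 9). Not NE.
(R4, C1): Player 1 gets 7, best alternative 6; Player 2 gets 9, best alternative 8. No profitable deviation — NE.
(The remaining 4 profiles each have a profitable deviation by the same check.)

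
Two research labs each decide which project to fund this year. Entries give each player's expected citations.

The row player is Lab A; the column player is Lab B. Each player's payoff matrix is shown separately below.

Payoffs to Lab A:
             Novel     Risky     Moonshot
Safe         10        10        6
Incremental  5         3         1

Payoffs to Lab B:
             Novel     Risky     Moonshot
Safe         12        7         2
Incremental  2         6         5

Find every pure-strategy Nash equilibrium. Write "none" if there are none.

Pure NE: (Safe, Novel)

Lab A against Novel: payoffs 10, 5 → best response Safe.
Lab A against Risky: payoffs 10, 3 → best response Safe.
Lab A against Moonshot: payoffs 6, 1 → best response Safe.
Lab B against Safe: payoffs 12, 7, 2 → best response Novel.
Lab B against Incremental: payoffs 2, 6, 5 → best response Risky.
Mutual best responses: (Safe, Novel).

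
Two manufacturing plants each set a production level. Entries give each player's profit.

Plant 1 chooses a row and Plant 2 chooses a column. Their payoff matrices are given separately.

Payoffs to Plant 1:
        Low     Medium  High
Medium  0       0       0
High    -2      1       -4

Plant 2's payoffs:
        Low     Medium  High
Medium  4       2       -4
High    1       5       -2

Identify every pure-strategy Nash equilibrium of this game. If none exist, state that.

For each player, find the best response to each opponent profile; mutual best responses are the pure NE.
Plant 1 against Low: payoffs 0, -2 → best response Medium.
Plant 1 against Medium: payoffs 0, 1 → best response High.
Plant 1 against High: payoffs 0, -4 → best response Medium.
Plant 2 against Medium: payoffs 4, 2, -4 → best response Low.
Plant 2 against High: payoffs 1, 5, -2 → best response Medium.
Mutual best responses: (Medium, Low); (High, Medium).

(Medium, Low) and (High, Medium)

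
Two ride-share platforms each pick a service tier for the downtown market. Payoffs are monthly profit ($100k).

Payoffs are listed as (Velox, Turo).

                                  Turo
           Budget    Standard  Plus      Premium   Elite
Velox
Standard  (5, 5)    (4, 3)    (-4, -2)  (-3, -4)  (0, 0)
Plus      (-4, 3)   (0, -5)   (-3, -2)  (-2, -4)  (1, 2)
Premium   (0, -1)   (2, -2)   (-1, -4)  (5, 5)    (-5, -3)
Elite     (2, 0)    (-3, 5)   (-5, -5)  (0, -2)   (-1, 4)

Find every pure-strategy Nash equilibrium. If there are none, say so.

For each strategy profile, look for a profitable unilateral deviation.
(Standard, Budget): Velox gets 5, best alternative 2; Turo gets 5, best alternative 3. No profitable deviation — NE.
(Standard, Standard): Turo can switch to Budget (3 → 5). Not NE.
(Standard, Plus): Velox can switch to Plus (-4 → -3). Not NE.
(Standard, Premium): Velox can switch to Plus (-3 → -2). Not NE.
(Standard, Elite): Velox can switch to Plus (0 → 1). Not NE.
(Plus, Budget): Velox can switch to Standard (-4 → 5). Not NE.
(Plus, Standard): Velox can switch to Standard (0 → 4). Not NE.
(Plus, Plus): Velox can switch to Premium (-3 → -1). Not NE.
(Plus, Premium): Velox can switch to Premium (-2 → 5). Not NE.
(Premium, Premium): Velox gets 5, best alternative 0; Turo gets 5, best alternative -1. No profitable deviation — NE.
(The remaining 10 profiles each have a profitable deviation by the same check.)

Pure-strategy Nash equilibria: (Standard, Budget); (Premium, Premium)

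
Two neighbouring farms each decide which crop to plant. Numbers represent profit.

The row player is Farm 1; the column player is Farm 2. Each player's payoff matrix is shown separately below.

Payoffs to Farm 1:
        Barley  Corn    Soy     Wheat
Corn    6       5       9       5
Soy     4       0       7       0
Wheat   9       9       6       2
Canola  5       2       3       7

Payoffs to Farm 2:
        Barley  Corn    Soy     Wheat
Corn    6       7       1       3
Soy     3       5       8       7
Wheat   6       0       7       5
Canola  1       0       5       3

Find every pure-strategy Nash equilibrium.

This game has no pure Nash equilibrium.

For each player, find the best response to each opponent profile; mutual best responses are the pure NE.
Farm 1 against Barley: payoffs 6, 4, 9, 5 → best response Wheat.
Farm 1 against Corn: payoffs 5, 0, 9, 2 → best response Wheat.
Farm 1 against Soy: payoffs 9, 7, 6, 3 → best response Corn.
Farm 1 against Wheat: payoffs 5, 0, 2, 7 → best response Canola.
Farm 2 against Corn: payoffs 6, 7, 1, 3 → best response Corn.
Farm 2 against Soy: payoffs 3, 5, 8, 7 → best response Soy.
Farm 2 against Wheat: payoffs 6, 0, 7, 5 → best response Soy.
Farm 2 against Canola: payoffs 1, 0, 5, 3 → best response Soy.
No profile is a mutual best response for all players.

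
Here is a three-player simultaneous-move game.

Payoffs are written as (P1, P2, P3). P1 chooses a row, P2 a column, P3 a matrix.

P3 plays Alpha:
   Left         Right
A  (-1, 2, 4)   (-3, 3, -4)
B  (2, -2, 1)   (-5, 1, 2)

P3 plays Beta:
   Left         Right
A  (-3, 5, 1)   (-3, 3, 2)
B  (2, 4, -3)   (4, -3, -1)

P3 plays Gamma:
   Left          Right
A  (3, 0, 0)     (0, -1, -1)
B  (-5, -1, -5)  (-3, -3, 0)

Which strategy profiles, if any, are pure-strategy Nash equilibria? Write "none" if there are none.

P1 against (Left, Alpha): payoffs -1, 2 → best response B.
P1 against (Left, Beta): payoffs -3, 2 → best response B.
P1 against (Left, Gamma): payoffs 3, -5 → best response A.
P1 against (Right, Alpha): payoffs -3, -5 → best response A.
P1 against (Right, Beta): payoffs -3, 4 → best response B.
P1 against (Right, Gamma): payoffs 0, -3 → best response A.
P2 against (A, Alpha): payoffs 2, 3 → best response Right.
P2 against (A, Beta): payoffs 5, 3 → best response Left.
P2 against (A, Gamma): payoffs 0, -1 → best response Left.
P2 against (B, Alpha): payoffs -2, 1 → best response Right.
P2 against (B, Beta): payoffs 4, -3 → best response Left.
P2 against (B, Gamma): payoffs -1, -3 → best response Left.
P3 against (A, Left): payoffs 4, 1, 0 → best response Alpha.
P3 against (A, Right): payoffs -4, 2, -1 → best response Beta.
P3 against (B, Left): payoffs 1, -3, -5 → best response Alpha.
P3 against (B, Right): payoffs 2, -1, 0 → best response Alpha.
No profile is a mutual best response for all players.

none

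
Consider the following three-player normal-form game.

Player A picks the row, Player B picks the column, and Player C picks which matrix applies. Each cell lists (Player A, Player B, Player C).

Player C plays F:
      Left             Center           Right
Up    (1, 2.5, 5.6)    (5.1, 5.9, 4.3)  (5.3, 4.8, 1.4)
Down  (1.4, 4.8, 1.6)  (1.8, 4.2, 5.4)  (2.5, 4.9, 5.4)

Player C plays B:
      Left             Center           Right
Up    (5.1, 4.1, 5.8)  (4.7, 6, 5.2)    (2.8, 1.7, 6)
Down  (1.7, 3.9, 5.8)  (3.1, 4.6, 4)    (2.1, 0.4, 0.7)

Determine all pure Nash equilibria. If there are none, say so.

The unique pure-strategy Nash equilibrium is (Up, Center, B).

(Up, Left, F): Player A can switch to Down (1 → 1.4). Not NE.
(Up, Left, B): Player B can switch to Center (4.1 → 6). Not NE.
(Up, Center, F): Player C can switch to B (4.3 → 5.2). Not NE.
(Up, Center, B): Player A gets 4.7, best alternative 3.1; Player B gets 6, best alternative 4.1; Player C gets 5.2, best alternative 4.3. No profitable deviation — NE.
(Up, Right, F): Player B can switch to Center (4.8 → 5.9). Not NE.
(Up, Right, B): Player B can switch to Left (1.7 → 4.1). Not NE.
(Down, Left, F): Player B can switch to Right (4.8 → 4.9). Not NE.
(The remaining 5 profiles each have a profitable deviation by the same check.)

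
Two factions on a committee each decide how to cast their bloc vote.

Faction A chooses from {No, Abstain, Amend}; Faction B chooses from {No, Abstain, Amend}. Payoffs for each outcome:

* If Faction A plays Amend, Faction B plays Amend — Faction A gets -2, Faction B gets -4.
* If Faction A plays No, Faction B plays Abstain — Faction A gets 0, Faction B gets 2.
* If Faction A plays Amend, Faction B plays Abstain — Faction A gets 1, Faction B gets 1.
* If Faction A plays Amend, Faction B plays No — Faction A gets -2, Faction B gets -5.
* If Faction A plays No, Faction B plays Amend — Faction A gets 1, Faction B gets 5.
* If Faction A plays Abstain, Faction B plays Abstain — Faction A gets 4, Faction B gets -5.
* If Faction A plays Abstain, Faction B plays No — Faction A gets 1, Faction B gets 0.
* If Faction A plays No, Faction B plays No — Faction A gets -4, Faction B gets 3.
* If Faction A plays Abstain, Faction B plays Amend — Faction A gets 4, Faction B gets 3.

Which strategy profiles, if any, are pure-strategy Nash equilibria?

The unique pure-strategy Nash equilibrium is (Abstain, Amend).

Faction A against No: payoffs -4, 1, -2 → best response Abstain.
Faction A against Abstain: payoffs 0, 4, 1 → best response Abstain.
Faction A against Amend: payoffs 1, 4, -2 → best response Abstain.
Faction B against No: payoffs 3, 2, 5 → best response Amend.
Faction B against Abstain: payoffs 0, -5, 3 → best response Amend.
Faction B against Amend: payoffs -5, 1, -4 → best response Abstain.
Mutual best responses: (Abstain, Amend).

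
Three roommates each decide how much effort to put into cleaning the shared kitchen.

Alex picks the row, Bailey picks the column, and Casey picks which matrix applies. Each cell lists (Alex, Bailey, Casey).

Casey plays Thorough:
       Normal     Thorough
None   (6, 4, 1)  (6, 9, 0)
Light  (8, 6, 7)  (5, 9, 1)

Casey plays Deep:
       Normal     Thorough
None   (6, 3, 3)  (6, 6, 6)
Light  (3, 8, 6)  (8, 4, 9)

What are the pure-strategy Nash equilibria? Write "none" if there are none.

Check each profile: it is a Nash equilibrium iff no player can strictly gain by switching unilaterally.
(None, Normal, Thorough): Alex can switch to Light (6 → 8). Not NE.
(None, Normal, Deep): Bailey can switch to Thorough (3 → 6). Not NE.
(None, Thorough, Thorough): Casey can switch to Deep (0 → 6). Not NE.
(None, Thorough, Deep): Alex can switch to Light (6 → 8). Not NE.
(Light, Normal, Thorough): Bailey can switch to Thorough (6 → 9). Not NE.
(Light, Normal, Deep): Alex can switch to None (3 → 6). Not NE.
(Light, Thorough, Thorough): Alex can switch to None (5 → 6). Not NE.
(Light, Thorough, Deep): Bailey can switch to Normal (4 → 8). Not NE.

There is no pure-strategy Nash equilibrium.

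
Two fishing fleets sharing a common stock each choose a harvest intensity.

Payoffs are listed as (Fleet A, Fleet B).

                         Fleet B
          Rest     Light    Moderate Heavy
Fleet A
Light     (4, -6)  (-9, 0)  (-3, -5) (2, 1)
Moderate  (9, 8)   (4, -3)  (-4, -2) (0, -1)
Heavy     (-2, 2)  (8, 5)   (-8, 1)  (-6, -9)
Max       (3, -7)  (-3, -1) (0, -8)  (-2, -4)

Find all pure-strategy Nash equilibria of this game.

Pure-strategy Nash equilibria: (Light, Heavy); (Moderate, Rest); (Heavy, Light)

(Light, Rest): Fleet A can switch to Moderate (4 → 9). Not NE.
(Light, Light): Fleet A can switch to Moderate (-9 → 4). Not NE.
(Light, Moderate): Fleet A can switch to Max (-3 → 0). Not NE.
(Light, Heavy): Fleet A gets 2, best alternative 0; Fleet B gets 1, best alternative 0. No profitable deviation — NE.
(Moderate, Rest): Fleet A gets 9, best alternative 4; Fleet B gets 8, best alternative -1. No profitable deviation — NE.
(Moderate, Light): Fleet A can switch to Heavy (4 → 8). Not NE.
(Moderate, Moderate): Fleet A can switch to Light (-4 → -3). Not NE.
(Moderate, Heavy): Fleet A can switch to Light (0 → 2). Not NE.
(Heavy, Rest): Fleet A can switch to Light (-2 → 4). Not NE.
(Heavy, Light): Fleet A gets 8, best alternative 4; Fleet B gets 5, best alternative 2. No profitable deviation — NE.
(Heavy, Moderate): Fleet A can switch to Light (-8 → -3). Not NE.
(Heavy, Heavy): Fleet A can switch to Light (-6 → 2). Not NE.
(Max, Rest): Fleet A can switch to Light (3 → 4). Not NE.
(The remaining 3 profiles each have a profitable deviation by the same check.)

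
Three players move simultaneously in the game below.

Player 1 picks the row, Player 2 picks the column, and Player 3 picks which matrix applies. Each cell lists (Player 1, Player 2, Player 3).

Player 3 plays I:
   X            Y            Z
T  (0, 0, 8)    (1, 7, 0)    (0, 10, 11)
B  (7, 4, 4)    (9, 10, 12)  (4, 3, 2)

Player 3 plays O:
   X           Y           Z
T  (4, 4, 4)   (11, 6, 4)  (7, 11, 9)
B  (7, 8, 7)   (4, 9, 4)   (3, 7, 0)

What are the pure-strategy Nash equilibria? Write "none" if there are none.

Pure NE: (B, Y, I)

(T, X, I): Player 1 can switch to B (0 → 7). Not NE.
(T, X, O): Player 1 can switch to B (4 → 7). Not NE.
(T, Y, I): Player 1 can switch to B (1 → 9). Not NE.
(T, Y, O): Player 2 can switch to Z (6 → 11). Not NE.
(T, Z, I): Player 1 can switch to B (0 → 4). Not NE.
(T, Z, O): Player 3 can switch to I (9 → 11). Not NE.
(B, X, I): Player 2 can switch to Y (4 → 10). Not NE.
(B, X, O): Player 2 can switch to Y (8 → 9). Not NE.
(B, Y, I): Player 1 gets 9, best alternative 1; Player 2 gets 10, best alternative 4; Player 3 gets 12, best alternative 4. No profitable deviation — NE.
(B, Y, O): Player 1 can switch to T (4 → 11). Not NE.
(B, Z, I): Player 2 can switch to X (3 → 4). Not NE.
(The remaining 1 profile has a profitable deviation by the same check.)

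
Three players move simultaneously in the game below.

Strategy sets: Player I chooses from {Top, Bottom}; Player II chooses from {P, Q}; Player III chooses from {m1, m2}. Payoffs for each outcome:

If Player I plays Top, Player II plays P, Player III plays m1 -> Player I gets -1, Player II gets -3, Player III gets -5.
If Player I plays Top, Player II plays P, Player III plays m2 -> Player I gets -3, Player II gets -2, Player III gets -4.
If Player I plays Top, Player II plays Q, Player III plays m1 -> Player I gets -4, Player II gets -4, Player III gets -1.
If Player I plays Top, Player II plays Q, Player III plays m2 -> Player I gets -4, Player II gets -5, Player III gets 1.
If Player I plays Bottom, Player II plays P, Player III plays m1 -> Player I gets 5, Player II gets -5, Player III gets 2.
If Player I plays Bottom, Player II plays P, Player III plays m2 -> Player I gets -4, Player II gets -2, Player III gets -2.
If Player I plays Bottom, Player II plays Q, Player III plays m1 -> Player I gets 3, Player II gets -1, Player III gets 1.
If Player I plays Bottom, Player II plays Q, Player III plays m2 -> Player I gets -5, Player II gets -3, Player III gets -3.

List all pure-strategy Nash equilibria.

The pure Nash equilibria are (Top, P, m2), (Bottom, Q, m1).

Check each profile: it is a Nash equilibrium iff no player can strictly gain by switching unilaterally.
(Top, P, m1): Player I can switch to Bottom (-1 → 5). Not NE.
(Top, P, m2): Player I gets -3, best alternative -4; Player II gets -2, best alternative -5; Player III gets -4, best alternative -5. No profitable deviation — NE.
(Top, Q, m1): Player I can switch to Bottom (-4 → 3). Not NE.
(Top, Q, m2): Player II can switch to P (-5 → -2). Not NE.
(Bottom, P, m1): Player II can switch to Q (-5 → -1). Not NE.
(Bottom, P, m2): Player I can switch to Top (-4 → -3). Not NE.
(Bottom, Q, m1): Player I gets 3, best alternative -4; Player II gets -1, best alternative -5; Player III gets 1, best alternative -3. No profitable deviation — NE.
(Bottom, Q, m2): Player I can switch to Top (-5 → -4). Not NE.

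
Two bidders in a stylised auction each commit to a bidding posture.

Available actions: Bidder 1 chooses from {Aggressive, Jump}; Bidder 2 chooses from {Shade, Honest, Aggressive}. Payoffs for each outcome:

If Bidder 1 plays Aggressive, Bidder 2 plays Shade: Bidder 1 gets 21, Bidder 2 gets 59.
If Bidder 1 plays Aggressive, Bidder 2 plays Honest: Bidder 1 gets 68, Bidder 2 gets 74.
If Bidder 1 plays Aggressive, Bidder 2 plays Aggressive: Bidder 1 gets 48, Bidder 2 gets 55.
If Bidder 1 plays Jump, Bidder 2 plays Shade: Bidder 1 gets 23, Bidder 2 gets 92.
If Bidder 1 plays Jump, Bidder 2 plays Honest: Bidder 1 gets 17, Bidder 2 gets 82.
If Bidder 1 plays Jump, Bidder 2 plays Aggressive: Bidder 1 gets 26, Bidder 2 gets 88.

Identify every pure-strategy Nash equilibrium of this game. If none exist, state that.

Pure-strategy Nash equilibria: (Aggressive, Honest), (Jump, Shade)

Bidder 1 against Shade: payoffs 21, 23 → best response Jump.
Bidder 1 against Honest: payoffs 68, 17 → best response Aggressive.
Bidder 1 against Aggressive: payoffs 48, 26 → best response Aggressive.
Bidder 2 against Aggressive: payoffs 59, 74, 55 → best response Honest.
Bidder 2 against Jump: payoffs 92, 82, 88 → best response Shade.
Mutual best responses: (Aggressive, Honest); (Jump, Shade).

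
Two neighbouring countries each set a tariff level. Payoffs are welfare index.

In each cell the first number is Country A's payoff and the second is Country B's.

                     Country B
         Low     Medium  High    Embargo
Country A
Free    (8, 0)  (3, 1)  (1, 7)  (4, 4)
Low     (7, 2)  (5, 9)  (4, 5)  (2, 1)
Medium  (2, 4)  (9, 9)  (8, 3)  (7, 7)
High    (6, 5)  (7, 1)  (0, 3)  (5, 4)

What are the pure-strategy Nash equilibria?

Country A against Low: payoffs 8, 7, 2, 6 → best response Free.
Country A against Medium: payoffs 3, 5, 9, 7 → best response Medium.
Country A against High: payoffs 1, 4, 8, 0 → best response Medium.
Country A against Embargo: payoffs 4, 2, 7, 5 → best response Medium.
Country B against Free: payoffs 0, 1, 7, 4 → best response High.
Country B against Low: payoffs 2, 9, 5, 1 → best response Medium.
Country B against Medium: payoffs 4, 9, 3, 7 → best response Medium.
Country B against High: payoffs 5, 1, 3, 4 → best response Low.
Mutual best responses: (Medium, Medium).

The unique pure-strategy Nash equilibrium is (Medium, Medium).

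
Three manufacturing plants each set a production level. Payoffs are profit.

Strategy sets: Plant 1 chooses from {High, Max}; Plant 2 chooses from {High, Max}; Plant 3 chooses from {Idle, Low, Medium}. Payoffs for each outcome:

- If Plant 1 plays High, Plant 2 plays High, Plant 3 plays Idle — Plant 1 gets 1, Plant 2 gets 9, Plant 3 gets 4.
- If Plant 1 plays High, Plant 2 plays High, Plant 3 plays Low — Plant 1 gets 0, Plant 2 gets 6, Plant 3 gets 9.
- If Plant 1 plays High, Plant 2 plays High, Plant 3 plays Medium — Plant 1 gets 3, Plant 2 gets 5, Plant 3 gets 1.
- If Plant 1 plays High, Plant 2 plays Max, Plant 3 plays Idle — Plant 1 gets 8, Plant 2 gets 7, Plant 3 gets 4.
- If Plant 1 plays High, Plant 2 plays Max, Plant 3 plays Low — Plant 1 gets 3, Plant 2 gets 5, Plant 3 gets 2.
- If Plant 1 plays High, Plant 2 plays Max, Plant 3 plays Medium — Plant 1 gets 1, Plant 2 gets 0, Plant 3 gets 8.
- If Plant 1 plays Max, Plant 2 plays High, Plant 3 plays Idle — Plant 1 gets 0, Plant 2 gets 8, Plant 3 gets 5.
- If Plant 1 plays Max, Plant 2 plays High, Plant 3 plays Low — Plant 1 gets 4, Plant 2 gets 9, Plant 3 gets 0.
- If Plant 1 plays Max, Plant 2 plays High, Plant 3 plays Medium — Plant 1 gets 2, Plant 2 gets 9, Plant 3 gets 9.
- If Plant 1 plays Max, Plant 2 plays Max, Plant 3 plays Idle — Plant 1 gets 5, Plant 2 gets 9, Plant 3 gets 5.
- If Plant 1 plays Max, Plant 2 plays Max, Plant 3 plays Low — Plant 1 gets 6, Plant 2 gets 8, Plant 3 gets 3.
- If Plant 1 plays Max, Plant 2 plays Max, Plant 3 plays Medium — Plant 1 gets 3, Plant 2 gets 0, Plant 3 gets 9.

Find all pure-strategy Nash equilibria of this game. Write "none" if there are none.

There is no pure-strategy Nash equilibrium.

(High, High, Idle): Plant 3 can switch to Low (4 → 9). Not NE.
(High, High, Low): Plant 1 can switch to Max (0 → 4). Not NE.
(High, High, Medium): Plant 3 can switch to Idle (1 → 4). Not NE.
(High, Max, Idle): Plant 2 can switch to High (7 → 9). Not NE.
(High, Max, Low): Plant 1 can switch to Max (3 → 6). Not NE.
(High, Max, Medium): Plant 1 can switch to Max (1 → 3). Not NE.
(Max, High, Idle): Plant 1 can switch to High (0 → 1). Not NE.
(Max, High, Low): Plant 3 can switch to Idle (0 → 5). Not NE.
(Max, High, Medium): Plant 1 can switch to High (2 → 3). Not NE.
(Max, Max, Idle): Plant 1 can switch to High (5 → 8). Not NE.
(Max, Max, Low): Plant 2 can switch to High (8 → 9). Not NE.
(Max, Max, Medium): Plant 2 can switch to High (0 → 9). Not NE.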